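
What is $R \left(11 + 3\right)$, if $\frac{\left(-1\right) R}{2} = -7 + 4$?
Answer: $84$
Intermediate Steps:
$R = 6$ ($R = - 2 \left(-7 + 4\right) = \left(-2\right) \left(-3\right) = 6$)
$R \left(11 + 3\right) = 6 \left(11 + 3\right) = 6 \cdot 14 = 84$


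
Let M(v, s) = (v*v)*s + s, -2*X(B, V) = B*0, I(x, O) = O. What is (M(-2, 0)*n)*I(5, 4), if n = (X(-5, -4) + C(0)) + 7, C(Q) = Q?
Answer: 0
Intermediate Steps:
X(B, V) = 0 (X(B, V) = -B*0/2 = -½*0 = 0)
M(v, s) = s + s*v² (M(v, s) = v²*s + s = s*v² + s = s + s*v²)
n = 7 (n = (0 + 0) + 7 = 0 + 7 = 7)
(M(-2, 0)*n)*I(5, 4) = ((0*(1 + (-2)²))*7)*4 = ((0*(1 + 4))*7)*4 = ((0*5)*7)*4 = (0*7)*4 = 0*4 = 0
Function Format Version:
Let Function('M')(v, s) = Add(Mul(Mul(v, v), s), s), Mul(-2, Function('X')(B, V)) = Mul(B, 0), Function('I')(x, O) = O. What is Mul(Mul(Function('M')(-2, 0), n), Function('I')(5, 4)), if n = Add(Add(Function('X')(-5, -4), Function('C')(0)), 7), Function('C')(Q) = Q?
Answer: 0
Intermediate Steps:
Function('X')(B, V) = 0 (Function('X')(B, V) = Mul(Rational(-1, 2), Mul(B, 0)) = Mul(Rational(-1, 2), 0) = 0)
Function('M')(v, s) = Add(s, Mul(s, Pow(v, 2))) (Function('M')(v, s) = Add(Mul(Pow(v, 2), s), s) = Add(Mul(s, Pow(v, 2)), s) = Add(s, Mul(s, Pow(v, 2))))
n = 7 (n = Add(Add(0, 0), 7) = Add(0, 7) = 7)
Mul(Mul(Function('M')(-2, 0), n), Function('I')(5, 4)) = Mul(Mul(Mul(0, Add(1, Pow(-2, 2))), 7), 4) = Mul(Mul(Mul(0, Add(1, 4)), 7), 4) = Mul(Mul(Mul(0, 5), 7), 4) = Mul(Mul(0, 7), 4) = Mul(0, 4) = 0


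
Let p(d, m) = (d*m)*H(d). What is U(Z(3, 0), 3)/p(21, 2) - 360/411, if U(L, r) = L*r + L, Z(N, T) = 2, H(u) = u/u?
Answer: -1972/2877 ≈ -0.68544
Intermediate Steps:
H(u) = 1
U(L, r) = L + L*r
p(d, m) = d*m (p(d, m) = (d*m)*1 = d*m)
U(Z(3, 0), 3)/p(21, 2) - 360/411 = (2*(1 + 3))/((21*2)) - 360/411 = (2*4)/42 - 360*1/411 = 8*(1/42) - 120/137 = 4/21 - 120/137 = -1972/2877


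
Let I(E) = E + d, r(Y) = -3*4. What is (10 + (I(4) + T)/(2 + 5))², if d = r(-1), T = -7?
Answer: 3025/49 ≈ 61.735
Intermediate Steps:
r(Y) = -12
d = -12
I(E) = -12 + E (I(E) = E - 12 = -12 + E)
(10 + (I(4) + T)/(2 + 5))² = (10 + ((-12 + 4) - 7)/(2 + 5))² = (10 + (-8 - 7)/7)² = (10 - 15*⅐)² = (10 - 15/7)² = (55/7)² = 3025/49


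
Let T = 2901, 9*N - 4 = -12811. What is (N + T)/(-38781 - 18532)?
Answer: -1478/57313 ≈ -0.025788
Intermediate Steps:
N = -1423 (N = 4/9 + (1/9)*(-12811) = 4/9 - 12811/9 = -1423)
(N + T)/(-38781 - 18532) = (-1423 + 2901)/(-38781 - 18532) = 1478/(-57313) = 1478*(-1/57313) = -1478/57313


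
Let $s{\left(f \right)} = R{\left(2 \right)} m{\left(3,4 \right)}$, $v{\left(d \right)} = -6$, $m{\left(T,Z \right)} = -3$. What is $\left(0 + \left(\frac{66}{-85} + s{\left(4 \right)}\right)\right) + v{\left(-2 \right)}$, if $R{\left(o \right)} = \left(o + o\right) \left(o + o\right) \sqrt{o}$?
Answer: $- \frac{576}{85} - 48 \sqrt{2} \approx -74.659$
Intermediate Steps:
$R{\left(o \right)} = 4 o^{\frac{5}{2}}$ ($R{\left(o \right)} = 2 o 2 o \sqrt{o} = 4 o^{2} \sqrt{o} = 4 o^{\frac{5}{2}}$)
$s{\left(f \right)} = - 48 \sqrt{2}$ ($s{\left(f \right)} = 4 \cdot 2^{\frac{5}{2}} \left(-3\right) = 4 \cdot 4 \sqrt{2} \left(-3\right) = 16 \sqrt{2} \left(-3\right) = - 48 \sqrt{2}$)
$\left(0 + \left(\frac{66}{-85} + s{\left(4 \right)}\right)\right) + v{\left(-2 \right)} = \left(0 + \left(\frac{66}{-85} - 48 \sqrt{2}\right)\right) - 6 = \left(0 + \left(66 \left(- \frac{1}{85}\right) - 48 \sqrt{2}\right)\right) - 6 = \left(0 - \left(\frac{66}{85} + 48 \sqrt{2}\right)\right) - 6 = \left(- \frac{66}{85} - 48 \sqrt{2}\right) - 6 = - \frac{576}{85} - 48 \sqrt{2}$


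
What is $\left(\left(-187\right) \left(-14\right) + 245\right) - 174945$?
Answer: $-172082$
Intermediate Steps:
$\left(\left(-187\right) \left(-14\right) + 245\right) - 174945 = \left(2618 + 245\right) - 174945 = 2863 - 174945 = -172082$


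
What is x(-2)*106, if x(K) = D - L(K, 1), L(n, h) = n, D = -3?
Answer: -106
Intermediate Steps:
x(K) = -3 - K
x(-2)*106 = (-3 - 1*(-2))*106 = (-3 + 2)*106 = -1*106 = -106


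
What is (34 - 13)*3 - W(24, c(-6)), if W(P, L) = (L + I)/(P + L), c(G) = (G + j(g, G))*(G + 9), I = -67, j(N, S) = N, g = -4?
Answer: 281/6 ≈ 46.833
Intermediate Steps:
c(G) = (-4 + G)*(9 + G) (c(G) = (G - 4)*(G + 9) = (-4 + G)*(9 + G))
W(P, L) = (-67 + L)/(L + P) (W(P, L) = (L - 67)/(P + L) = (-67 + L)/(L + P))
(34 - 13)*3 - W(24, c(-6)) = (34 - 13)*3 - (-67 + (-36 + (-6)² + 5*(-6)))/((-36 + (-6)² + 5*(-6)) + 24) = 21*3 - (-67 + (-36 + 36 - 30))/((-36 + 36 - 30) + 24) = 63 - (-67 - 30)/(-30 + 24) = 63 - (-97)/(-6) = 63 - (-1)*(-97)/6 = 63 - 1*97/6 = 63 - 97/6 = 281/6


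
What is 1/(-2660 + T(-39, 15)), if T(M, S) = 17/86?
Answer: -86/228743 ≈ -0.00037597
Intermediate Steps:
T(M, S) = 17/86 (T(M, S) = 17*(1/86) = 17/86)
1/(-2660 + T(-39, 15)) = 1/(-2660 + 17/86) = 1/(-228743/86) = -86/228743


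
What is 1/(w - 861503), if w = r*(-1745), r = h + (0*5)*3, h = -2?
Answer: -1/858013 ≈ -1.1655e-6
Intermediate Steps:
r = -2 (r = -2 + (0*5)*3 = -2 + 0*3 = -2 + 0 = -2)
w = 3490 (w = -2*(-1745) = 3490)
1/(w - 861503) = 1/(3490 - 861503) = 1/(-858013) = -1/858013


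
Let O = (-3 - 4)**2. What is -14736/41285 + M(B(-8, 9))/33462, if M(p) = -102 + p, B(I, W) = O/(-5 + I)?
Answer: -587910481/1632656610 ≈ -0.36009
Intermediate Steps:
O = 49 (O = (-7)**2 = 49)
B(I, W) = 49/(-5 + I)
-14736/41285 + M(B(-8, 9))/33462 = -14736/41285 + (-102 + 49/(-5 - 8))/33462 = -14736*1/41285 + (-102 + 49/(-13))*(1/33462) = -14736/41285 + (-102 + 49*(-1/13))*(1/33462) = -14736/41285 + (-102 - 49/13)*(1/33462) = -14736/41285 - 1375/13*1/33462 = -14736/41285 - 125/39546 = -587910481/1632656610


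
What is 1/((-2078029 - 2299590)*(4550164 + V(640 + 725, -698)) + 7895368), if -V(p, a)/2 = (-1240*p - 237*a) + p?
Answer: -1/33277697421690 ≈ -3.0050e-14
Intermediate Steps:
V(p, a) = 474*a + 2478*p (V(p, a) = -2*((-1240*p - 237*a) + p) = -2*(-1239*p - 237*a) = 474*a + 2478*p)
1/((-2078029 - 2299590)*(4550164 + V(640 + 725, -698)) + 7895368) = 1/((-2078029 - 2299590)*(4550164 + (474*(-698) + 2478*(640 + 725))) + 7895368) = 1/(-4377619*(4550164 + (-330852 + 2478*1365)) + 7895368) = 1/(-4377619*(4550164 + (-330852 + 3382470)) + 7895368) = 1/(-4377619*(4550164 + 3051618) + 7895368) = 1/(-4377619*7601782 + 7895368) = 1/(-33277705317058 + 7895368) = 1/(-33277697421690) = -1/33277697421690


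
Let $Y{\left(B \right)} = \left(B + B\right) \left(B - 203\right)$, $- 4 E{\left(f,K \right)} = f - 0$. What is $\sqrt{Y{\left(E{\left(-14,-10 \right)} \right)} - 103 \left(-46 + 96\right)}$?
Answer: $\frac{i \sqrt{26186}}{2} \approx 80.91 i$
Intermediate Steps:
$E{\left(f,K \right)} = - \frac{f}{4}$ ($E{\left(f,K \right)} = - \frac{f - 0}{4} = - \frac{f + 0}{4} = - \frac{f}{4}$)
$Y{\left(B \right)} = 2 B \left(-203 + B\right)$
$\sqrt{Y{\left(E{\left(-14,-10 \right)} \right)} - 103 \left(-46 + 96\right)} = \sqrt{2 \left(\left(- \frac{1}{4}\right) \left(-14\right)\right) \left(-203 - - \frac{7}{2}\right) - 103 \left(-46 + 96\right)} = \sqrt{2 \cdot \frac{7}{2} \left(-203 + \frac{7}{2}\right) - 5150} = \sqrt{2 \cdot \frac{7}{2} \left(- \frac{399}{2}\right) - 5150} = \sqrt{- \frac{2793}{2} - 5150} = \sqrt{- \frac{13093}{2}} = \frac{i \sqrt{26186}}{2}$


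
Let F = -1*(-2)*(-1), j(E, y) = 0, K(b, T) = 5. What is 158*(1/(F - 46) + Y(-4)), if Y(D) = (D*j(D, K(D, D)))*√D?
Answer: -79/24 ≈ -3.2917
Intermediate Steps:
F = -2 (F = 2*(-1) = -2)
Y(D) = 0 (Y(D) = (D*0)*√D = 0*√D = 0)
158*(1/(F - 46) + Y(-4)) = 158*(1/(-2 - 46) + 0) = 158*(1/(-48) + 0) = 158*(-1/48 + 0) = 158*(-1/48) = -79/24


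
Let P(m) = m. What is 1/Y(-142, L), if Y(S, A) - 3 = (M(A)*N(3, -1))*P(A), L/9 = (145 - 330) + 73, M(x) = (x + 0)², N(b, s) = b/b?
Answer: -1/1024192509 ≈ -9.7638e-10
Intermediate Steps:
N(b, s) = 1
M(x) = x²
L = -1008 (L = 9*((145 - 330) + 73) = 9*(-185 + 73) = 9*(-112) = -1008)
Y(S, A) = 3 + A³ (Y(S, A) = 3 + (A²*1)*A = 3 + A²*A = 3 + A³)
1/Y(-142, L) = 1/(3 + (-1008)³) = 1/(3 - 1024192512) = 1/(-1024192509) = -1/1024192509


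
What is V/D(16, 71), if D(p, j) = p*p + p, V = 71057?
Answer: 71057/272 ≈ 261.24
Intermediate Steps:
D(p, j) = p + p² (D(p, j) = p² + p = p + p²)
V/D(16, 71) = 71057/((16*(1 + 16))) = 71057/((16*17)) = 71057/272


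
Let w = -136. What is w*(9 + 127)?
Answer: -18496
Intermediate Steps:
w*(9 + 127) = -136*(9 + 127) = -136*136 = -18496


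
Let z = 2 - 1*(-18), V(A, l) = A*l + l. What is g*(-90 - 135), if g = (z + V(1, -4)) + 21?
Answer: -7425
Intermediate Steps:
V(A, l) = l + A*l
z = 20 (z = 2 + 18 = 20)
g = 33 (g = (20 - 4*(1 + 1)) + 21 = (20 - 4*2) + 21 = (20 - 8) + 21 = 12 + 21 = 33)
g*(-90 - 135) = 33*(-90 - 135) = 33*(-225) = -7425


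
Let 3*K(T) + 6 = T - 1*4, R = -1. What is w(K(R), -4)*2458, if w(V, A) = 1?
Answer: 2458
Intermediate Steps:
K(T) = -10/3 + T/3 (K(T) = -2 + (T - 1*4)/3 = -2 + (T - 4)/3 = -2 + (-4 + T)/3 = -2 + (-4/3 + T/3) = -10/3 + T/3)
w(K(R), -4)*2458 = 1*2458 = 2458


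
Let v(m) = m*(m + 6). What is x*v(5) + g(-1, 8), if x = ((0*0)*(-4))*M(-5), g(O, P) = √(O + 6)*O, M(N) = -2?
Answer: -√5 ≈ -2.2361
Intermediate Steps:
v(m) = m*(6 + m)
g(O, P) = O*√(6 + O) (g(O, P) = √(6 + O)*O = O*√(6 + O))
x = 0 (x = ((0*0)*(-4))*(-2) = (0*(-4))*(-2) = 0*(-2) = 0)
x*v(5) + g(-1, 8) = 0*(5*(6 + 5)) - √(6 - 1) = 0*(5*11) - √5 = 0*55 - √5 = 0 - √5 = -√5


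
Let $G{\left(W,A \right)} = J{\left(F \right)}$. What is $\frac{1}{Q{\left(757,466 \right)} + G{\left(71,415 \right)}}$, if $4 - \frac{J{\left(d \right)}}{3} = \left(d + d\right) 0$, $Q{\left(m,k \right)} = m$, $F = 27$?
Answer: $\frac{1}{769} \approx 0.0013004$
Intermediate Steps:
$J{\left(d \right)} = 12$ ($J{\left(d \right)} = 12 - 3 \left(d + d\right) 0 = 12 - 3 \cdot 2 d 0 = 12 - 0 = 12 + 0 = 12$)
$G{\left(W,A \right)} = 12$
$\frac{1}{Q{\left(757,466 \right)} + G{\left(71,415 \right)}} = \frac{1}{757 + 12} = \frac{1}{769}$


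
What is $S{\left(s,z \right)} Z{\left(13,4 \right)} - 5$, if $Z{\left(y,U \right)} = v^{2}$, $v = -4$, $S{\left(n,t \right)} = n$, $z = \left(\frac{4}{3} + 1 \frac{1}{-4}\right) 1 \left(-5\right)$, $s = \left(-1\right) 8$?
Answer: $-133$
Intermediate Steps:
$s = -8$
$z = - \frac{65}{12}$ ($z = \left(4 \cdot \frac{1}{3} + 1 \left(- \frac{1}{4}\right)\right) 1 \left(-5\right) = \left(\frac{4}{3} - \frac{1}{4}\right) 1 \left(-5\right) = \frac{13}{12} \cdot 1 \left(-5\right) = \frac{13}{12} \left(-5\right) = - \frac{65}{12} \approx -5.4167$)
$Z{\left(y,U \right)} = 16$ ($Z{\left(y,U \right)} = \left(-4\right)^{2} = 16$)
$S{\left(s,z \right)} Z{\left(13,4 \right)} - 5 = \left(-8\right) 16 - 5 = -128 - 5 = -133$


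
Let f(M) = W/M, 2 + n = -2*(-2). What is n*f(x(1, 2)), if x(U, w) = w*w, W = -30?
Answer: -15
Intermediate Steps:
x(U, w) = w**2
n = 2 (n = -2 - 2*(-2) = -2 + 4 = 2)
f(M) = -30/M
n*f(x(1, 2)) = 2*(-30/(2**2)) = 2*(-30/4) = 2*(-30*1/4) = 2*(-15/2) = -15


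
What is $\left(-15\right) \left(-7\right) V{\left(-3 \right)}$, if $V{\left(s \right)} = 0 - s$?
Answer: $315$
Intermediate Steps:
$V{\left(s \right)} = - s$
$\left(-15\right) \left(-7\right) V{\left(-3 \right)} = \left(-15\right) \left(-7\right) \left(\left(-1\right) \left(-3\right)\right) = 105 \cdot 3 = 315$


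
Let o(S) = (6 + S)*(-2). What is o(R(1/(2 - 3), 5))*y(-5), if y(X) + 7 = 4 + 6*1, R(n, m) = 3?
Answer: -54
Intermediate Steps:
o(S) = -12 - 2*S
y(X) = 3 (y(X) = -7 + (4 + 6*1) = -7 + (4 + 6) = -7 + 10 = 3)
o(R(1/(2 - 3), 5))*y(-5) = (-12 - 2*3)*3 = (-12 - 6)*3 = -18*3 = -54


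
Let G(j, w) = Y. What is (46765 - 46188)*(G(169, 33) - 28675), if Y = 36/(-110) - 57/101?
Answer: -91912971506/5555 ≈ -1.6546e+7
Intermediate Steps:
Y = -4953/5555 (Y = 36*(-1/110) - 57*1/101 = -18/55 - 57/101 = -4953/5555 ≈ -0.89163)
G(j, w) = -4953/5555
(46765 - 46188)*(G(169, 33) - 28675) = (46765 - 46188)*(-4953/5555 - 28675) = 577*(-159294578/5555) = -91912971506/5555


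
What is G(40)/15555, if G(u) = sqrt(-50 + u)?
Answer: I*sqrt(10)/15555 ≈ 0.0002033*I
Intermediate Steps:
G(40)/15555 = sqrt(-50 + 40)/15555 = sqrt(-10)*(1/15555) = (I*sqrt(10))*(1/15555) = I*sqrt(10)/15555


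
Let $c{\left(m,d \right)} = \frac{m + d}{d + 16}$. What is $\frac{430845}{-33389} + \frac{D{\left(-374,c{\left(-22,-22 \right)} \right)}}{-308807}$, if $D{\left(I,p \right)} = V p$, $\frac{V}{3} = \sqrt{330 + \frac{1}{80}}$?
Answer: $- \frac{430845}{33389} - \frac{11 \sqrt{132005}}{3088070} \approx -12.905$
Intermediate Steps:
$V = \frac{3 \sqrt{132005}}{20}$ ($V = 3 \sqrt{330 + \frac{1}{80}} = 3 \sqrt{\frac{26401}{80}} = 3 \frac{\sqrt{132005}}{20} = \frac{3 \sqrt{132005}}{20} \approx 54.499$)
$c{\left(m,d \right)} = \frac{d + m}{16 + d}$
$D{\left(I,p \right)} = \frac{3 p \sqrt{132005}}{20}$ ($D{\left(I,p \right)} = \frac{3 \sqrt{132005}}{20} p = \frac{3 p \sqrt{132005}}{20}$)
$\frac{430845}{-33389} + \frac{D{\left(-374,c{\left(-22,-22 \right)} \right)}}{-308807} = \frac{430845}{-33389} + \frac{\frac{3}{20} \frac{-22 - 22}{16 - 22} \sqrt{132005}}{-308807} = 430845 \left(- \frac{1}{33389}\right) + \frac{3 \frac{1}{-6} \left(-44\right) \sqrt{132005}}{20} \left(- \frac{1}{308807}\right) = - \frac{430845}{33389} + \frac{3 \left(\left(- \frac{1}{6}\right) \left(-44\right)\right) \sqrt{132005}}{20} \left(- \frac{1}{308807}\right) = - \frac{430845}{33389} + \frac{3}{20} \cdot \frac{22}{3} \sqrt{132005} \left(- \frac{1}{308807}\right) = - \frac{430845}{33389} + \frac{11 \sqrt{132005}}{10} \left(- \frac{1}{308807}\right) = - \frac{430845}{33389} - \frac{11 \sqrt{132005}}{3088070}$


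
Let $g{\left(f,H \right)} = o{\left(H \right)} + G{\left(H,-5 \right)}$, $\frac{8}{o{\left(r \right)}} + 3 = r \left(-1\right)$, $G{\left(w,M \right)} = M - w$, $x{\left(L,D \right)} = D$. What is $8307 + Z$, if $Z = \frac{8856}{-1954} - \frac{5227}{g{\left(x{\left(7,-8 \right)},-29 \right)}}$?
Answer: $\frac{2496849349}{308732} \approx 8087.4$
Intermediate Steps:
$o{\left(r \right)} = \frac{8}{-3 - r}$ ($o{\left(r \right)} = \frac{8}{-3 + r \left(-1\right)} = \frac{8}{-3 - r}$)
$g{\left(f,H \right)} = -5 - H - \frac{8}{3 + H}$ ($g{\left(f,H \right)} = - \frac{8}{3 + H} - \left(5 + H\right) = -5 - H - \frac{8}{3 + H}$)
$Z = - \frac{67787375}{308732}$ ($Z = \frac{8856}{-1954} - \frac{5227}{\frac{1}{3 - 29} \left(-8 + \left(-5 - -29\right) \left(3 - 29\right)\right)} = 8856 \left(- \frac{1}{1954}\right) - \frac{5227}{\frac{1}{-26} \left(-8 + \left(-5 + 29\right) \left(-26\right)\right)} = - \frac{4428}{977} - \frac{5227}{\left(- \frac{1}{26}\right) \left(-8 + 24 \left(-26\right)\right)} = - \frac{4428}{977} - \frac{5227}{\left(- \frac{1}{26}\right) \left(-8 - 624\right)} = - \frac{4428}{977} - \frac{5227}{\left(- \frac{1}{26}\right) \left(-632\right)} = - \frac{4428}{977} - \frac{5227}{\frac{316}{13}} = - \frac{4428}{977} - \frac{67951}{316} = - \frac{67787375}{308732} \approx -219.57$)
$8307 + Z = 8307 - \frac{67787375}{308732} = \frac{2496849349}{308732}$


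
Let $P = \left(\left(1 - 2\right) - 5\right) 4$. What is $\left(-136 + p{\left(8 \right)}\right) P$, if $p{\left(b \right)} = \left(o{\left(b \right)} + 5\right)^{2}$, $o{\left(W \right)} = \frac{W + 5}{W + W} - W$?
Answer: $\frac{100773}{32} \approx 3149.2$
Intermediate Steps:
$o{\left(W \right)} = - W + \frac{5 + W}{2 W}$ ($o{\left(W \right)} = \frac{5 + W}{2 W} - W = - W + \frac{5 + W}{2 W}$)
$P = -24$ ($P = \left(-1 - 5\right) 4 = \left(-6\right) 4 = -24$)
$p{\left(b \right)} = \left(\frac{11}{2} - b + \frac{5}{2 b}\right)^{2}$ ($p{\left(b \right)} = \left(\left(\frac{1}{2} - b + \frac{5}{2 b}\right) + 5\right)^{2} = \left(\frac{11}{2} - b + \frac{5}{2 b}\right)^{2}$)
$\left(-136 + p{\left(8 \right)}\right) P = \left(-136 + \frac{\left(5 - 2 \cdot 8^{2} + 11 \cdot 8\right)^{2}}{4 \cdot 64}\right) \left(-24\right) = \left(-136 + \frac{1}{4} \cdot \frac{1}{64} \left(5 - 128 + 88\right)^{2}\right) \left(-24\right) = \left(-136 + \frac{1}{4} \cdot \frac{1}{64} \left(-35\right)^{2}\right) \left(-24\right) = \left(-136 + \frac{1}{4} \cdot \frac{1}{64} \cdot 1225\right) \left(-24\right) = \left(-136 + \frac{1225}{256}\right) \left(-24\right) = \left(- \frac{33591}{256}\right) \left(-24\right) = \frac{100773}{32}$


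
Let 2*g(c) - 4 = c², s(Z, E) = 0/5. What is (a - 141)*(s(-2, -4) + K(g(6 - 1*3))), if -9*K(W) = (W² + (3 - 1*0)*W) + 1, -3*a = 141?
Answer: 11797/9 ≈ 1310.8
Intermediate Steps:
a = -47 (a = -⅓*141 = -47)
s(Z, E) = 0 (s(Z, E) = 0*(⅕) = 0)
g(c) = 2 + c²/2
K(W) = -⅑ - W/3 - W²/9 (K(W) = -((W² + (3 - 1*0)*W) + 1)/9 = -((W² + (3 + 0)*W) + 1)/9 = -((W² + 3*W) + 1)/9 = -(1 + W² + 3*W)/9 = -⅑ - W/3 - W²/9)
(a - 141)*(s(-2, -4) + K(g(6 - 1*3))) = (-47 - 141)*(0 + (-⅑ - (2 + (6 - 1*3)²/2)/3 - (2 + (6 - 1*3)²/2)²/9)) = -188*(0 + (-⅑ - (2 + (6 - 3)²/2)/3 - (2 + (6 - 3)²/2)²/9)) = -188*(0 + (-⅑ - (2 + (½)*3²)/3 - (2 + (½)*3²)²/9)) = -188*(0 + (-⅑ - (2 + (½)*9)/3 - (2 + (½)*9)²/9)) = -188*(0 + (-⅑ - (2 + 9/2)/3 - (2 + 9/2)²/9)) = -188*(0 + (-⅑ - ⅓*13/2 - (13/2)²/9)) = -188*(0 + (-⅑ - 13/6 - ⅑*169/4)) = -188*(0 + (-⅑ - 13/6 - 169/36)) = -188*(0 - 251/36) = -188*(-251/36) = 11797/9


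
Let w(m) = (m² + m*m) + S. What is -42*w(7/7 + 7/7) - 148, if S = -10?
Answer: -64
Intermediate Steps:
w(m) = -10 + 2*m² (w(m) = (m² + m*m) - 10 = (m² + m²) - 10 = 2*m² - 10 = -10 + 2*m²)
-42*w(7/7 + 7/7) - 148 = -42*(-10 + 2*(7/7 + 7/7)²) - 148 = -42*(-10 + 2*(7*(⅐) + 7*(⅐))²) - 148 = -42*(-10 + 2*(1 + 1)²) - 148 = -42*(-10 + 2*2²) - 148 = -42*(-10 + 2*4) - 148 = -42*(-10 + 8) - 148 = -42*(-2) - 148 = 84 - 148 = -64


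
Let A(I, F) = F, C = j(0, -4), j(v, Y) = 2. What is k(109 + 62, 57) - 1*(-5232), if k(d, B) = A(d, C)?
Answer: 5234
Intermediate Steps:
C = 2
k(d, B) = 2
k(109 + 62, 57) - 1*(-5232) = 2 - 1*(-5232) = 2 + 5232 = 5234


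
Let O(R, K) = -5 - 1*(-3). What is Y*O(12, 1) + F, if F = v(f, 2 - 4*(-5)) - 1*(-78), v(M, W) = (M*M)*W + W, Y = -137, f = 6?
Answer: 1166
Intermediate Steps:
O(R, K) = -2 (O(R, K) = -5 + 3 = -2)
v(M, W) = W + W*M² (v(M, W) = M²*W + W = W*M² + W = W + W*M²)
F = 892 (F = (2 - 4*(-5))*(1 + 6²) - 1*(-78) = (2 + 20)*(1 + 36) + 78 = 22*37 + 78 = 814 + 78 = 892)
Y*O(12, 1) + F = -137*(-2) + 892 = 274 + 892 = 1166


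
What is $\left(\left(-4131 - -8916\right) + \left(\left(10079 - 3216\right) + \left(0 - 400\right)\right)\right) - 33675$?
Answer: $-22427$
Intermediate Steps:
$\left(\left(-4131 - -8916\right) + \left(\left(10079 - 3216\right) + \left(0 - 400\right)\right)\right) - 33675 = \left(\left(-4131 + 8916\right) + \left(6863 + \left(0 - 400\right)\right)\right) - 33675 = \left(4785 + \left(6863 - 400\right)\right) - 33675 = \left(4785 + 6463\right) - 33675 = 11248 - 33675 = -22427$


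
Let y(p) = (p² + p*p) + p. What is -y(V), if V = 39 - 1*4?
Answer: -2485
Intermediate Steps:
V = 35 (V = 39 - 4 = 35)
y(p) = p + 2*p² (y(p) = (p² + p²) + p = 2*p² + p = p + 2*p²)
-y(V) = -35*(1 + 2*35) = -35*(1 + 70) = -35*71 = -1*2485 = -2485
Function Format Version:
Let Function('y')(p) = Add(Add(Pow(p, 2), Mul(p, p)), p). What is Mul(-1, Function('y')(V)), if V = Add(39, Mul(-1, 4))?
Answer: -2485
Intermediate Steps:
V = 35 (V = Add(39, -4) = 35)
Function('y')(p) = Add(p, Mul(2, Pow(p, 2))) (Function('y')(p) = Add(Add(Pow(p, 2), Pow(p, 2)), p) = Add(Mul(2, Pow(p, 2)), p) = Add(p, Mul(2, Pow(p, 2))))
Mul(-1, Function('y')(V)) = Mul(-1, Mul(35, Add(1, Mul(2, 35)))) = Mul(-1, Mul(35, Add(1, 70))) = Mul(-1, Mul(35, 71)) = Mul(-1, 2485) = -2485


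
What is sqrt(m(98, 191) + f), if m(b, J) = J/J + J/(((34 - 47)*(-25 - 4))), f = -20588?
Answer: 2*I*sqrt(731484429)/377 ≈ 143.48*I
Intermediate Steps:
m(b, J) = 1 + J/377 (m(b, J) = 1 + J/((-13*(-29))) = 1 + J/377)
sqrt(m(98, 191) + f) = sqrt((1 + (1/377)*191) - 20588) = sqrt((1 + 191/377) - 20588) = sqrt(568/377 - 20588) = sqrt(-7761108/377) = 2*I*sqrt(731484429)/377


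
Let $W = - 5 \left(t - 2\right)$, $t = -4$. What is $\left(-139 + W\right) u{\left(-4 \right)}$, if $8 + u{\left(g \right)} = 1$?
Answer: $763$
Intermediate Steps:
$u{\left(g \right)} = -7$ ($u{\left(g \right)} = -8 + 1 = -7$)
$W = 30$ ($W = - 5 \left(-4 - 2\right) = \left(-5\right) \left(-6\right) = 30$)
$\left(-139 + W\right) u{\left(-4 \right)} = \left(-139 + 30\right) \left(-7\right) = \left(-109\right) \left(-7\right) = 763$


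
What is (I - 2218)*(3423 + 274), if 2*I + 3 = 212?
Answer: -15627219/2 ≈ -7.8136e+6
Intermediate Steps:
I = 209/2 (I = -3/2 + (½)*212 = -3/2 + 106 = 209/2 ≈ 104.50)
(I - 2218)*(3423 + 274) = (209/2 - 2218)*(3423 + 274) = -4227/2*3697 = -15627219/2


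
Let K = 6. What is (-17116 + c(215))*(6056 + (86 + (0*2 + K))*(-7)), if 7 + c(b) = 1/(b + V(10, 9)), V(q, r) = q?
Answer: -6950223896/75 ≈ -9.2670e+7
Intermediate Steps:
c(b) = -7 + 1/(10 + b) (c(b) = -7 + 1/(b + 10) = -7 + 1/(10 + b))
(-17116 + c(215))*(6056 + (86 + (0*2 + K))*(-7)) = (-17116 + (-69 - 7*215)/(10 + 215))*(6056 + (86 + (0*2 + 6))*(-7)) = (-17116 + (-69 - 1505)/225)*(6056 + (86 + (0 + 6))*(-7)) = (-17116 + (1/225)*(-1574))*(6056 + (86 + 6)*(-7)) = (-17116 - 1574/225)*(6056 + 92*(-7)) = -3852674*(6056 - 644)/225 = -3852674/225*5412 = -6950223896/75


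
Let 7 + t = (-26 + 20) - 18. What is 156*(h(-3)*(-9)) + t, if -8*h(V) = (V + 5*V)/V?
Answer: 1022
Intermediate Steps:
h(V) = -¾ (h(V) = -(V + 5*V)/(8*V) = -6*V/(8*V) = -⅛*6 = -¾)
t = -31 (t = -7 + ((-26 + 20) - 18) = -7 + (-6 - 18) = -7 - 24 = -31)
156*(h(-3)*(-9)) + t = 156*(-¾*(-9)) - 31 = 156*(27/4) - 31 = 1053 - 31 = 1022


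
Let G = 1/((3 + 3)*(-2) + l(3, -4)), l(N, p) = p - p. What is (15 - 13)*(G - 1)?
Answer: -13/6 ≈ -2.1667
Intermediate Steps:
l(N, p) = 0
G = -1/12 (G = 1/((3 + 3)*(-2) + 0) = 1/(6*(-2) + 0) = 1/(-12 + 0) = 1/(-12) = -1/12 ≈ -0.083333)
(15 - 13)*(G - 1) = (15 - 13)*(-1/12 - 1) = 2*(-13/12) = -13/6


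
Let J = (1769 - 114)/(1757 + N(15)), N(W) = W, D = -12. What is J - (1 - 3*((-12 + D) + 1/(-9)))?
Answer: -384875/5316 ≈ -72.399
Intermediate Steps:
J = 1655/1772 (J = (1769 - 114)/(1757 + 15) = 1655/1772 ≈ 0.93397)
J - (1 - 3*((-12 + D) + 1/(-9))) = 1655/1772 - (1 - 3*((-12 - 12) + 1/(-9))) = 1655/1772 - (1 - 3*(-24 - 1/9)) = 1655/1772 - (1 - 3*(-217/9)) = 1655/1772 - (1 + 217/3) = 1655/1772 - 1*220/3 = 1655/1772 - 220/3 = -384875/5316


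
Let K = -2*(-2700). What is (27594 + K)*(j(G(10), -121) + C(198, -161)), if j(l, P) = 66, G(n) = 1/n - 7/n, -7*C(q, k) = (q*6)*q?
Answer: -7745737428/7 ≈ -1.1065e+9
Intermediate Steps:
C(q, k) = -6*q²/7 (C(q, k) = -q*6*q/7 = -6*q*q/7 = -6*q²/7)
G(n) = -6/n (G(n) = 1/n - 7/n = -6/n)
K = 5400
(27594 + K)*(j(G(10), -121) + C(198, -161)) = (27594 + 5400)*(66 - 6/7*198²) = 32994*(66 - 6/7*39204) = 32994*(66 - 235224/7) = 32994*(-234762/7) = -7745737428/7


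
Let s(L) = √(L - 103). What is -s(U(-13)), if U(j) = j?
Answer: -2*I*√29 ≈ -10.77*I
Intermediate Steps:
s(L) = √(-103 + L)
-s(U(-13)) = -√(-103 - 13) = -√(-116) = -2*I*√29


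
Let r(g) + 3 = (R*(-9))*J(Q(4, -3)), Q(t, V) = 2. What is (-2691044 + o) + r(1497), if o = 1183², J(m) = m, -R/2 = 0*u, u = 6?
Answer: -1291558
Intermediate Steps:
R = 0 (R = -0*6 = -2*0 = 0)
o = 1399489
r(g) = -3 (r(g) = -3 + (0*(-9))*2 = -3 + 0*2 = -3 + 0 = -3)
(-2691044 + o) + r(1497) = (-2691044 + 1399489) - 3 = -1291555 - 3 = -1291558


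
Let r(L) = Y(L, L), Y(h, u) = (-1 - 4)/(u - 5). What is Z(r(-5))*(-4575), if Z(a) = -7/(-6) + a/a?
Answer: -19825/2 ≈ -9912.5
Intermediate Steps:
Y(h, u) = -5/(-5 + u)
r(L) = -5/(-5 + L)
Z(a) = 13/6 (Z(a) = -7*(-⅙) + 1 = 7/6 + 1 = 13/6)
Z(r(-5))*(-4575) = (13/6)*(-4575) = -19825/2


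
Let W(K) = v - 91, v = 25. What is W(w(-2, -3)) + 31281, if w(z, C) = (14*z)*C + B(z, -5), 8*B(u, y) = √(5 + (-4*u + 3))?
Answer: 31215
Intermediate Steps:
B(u, y) = √(8 - 4*u)/8 (B(u, y) = √(5 + (-4*u + 3))/8 = √(5 + (3 - 4*u))/8 = √(8 - 4*u)/8)
w(z, C) = √(2 - z)/4 + 14*C*z (w(z, C) = (14*z)*C + √(2 - z)/4 = 14*C*z + √(2 - z)/4 = √(2 - z)/4 + 14*C*z)
W(K) = -66 (W(K) = 25 - 91 = -66)
W(w(-2, -3)) + 31281 = -66 + 31281 = 31215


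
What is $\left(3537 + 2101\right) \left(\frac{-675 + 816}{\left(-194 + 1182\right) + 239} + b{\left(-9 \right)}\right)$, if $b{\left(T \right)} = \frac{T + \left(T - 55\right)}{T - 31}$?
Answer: $\frac{89466603}{8180} \approx 10937.0$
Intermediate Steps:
$b{\left(T \right)} = \frac{-55 + 2 T}{-31 + T}$ ($b{\left(T \right)} = \frac{T + \left(-55 + T\right)}{-31 + T} = \frac{-55 + 2 T}{-31 + T}$)
$\left(3537 + 2101\right) \left(\frac{-675 + 816}{\left(-194 + 1182\right) + 239} + b{\left(-9 \right)}\right) = \left(3537 + 2101\right) \left(\frac{-675 + 816}{\left(-194 + 1182\right) + 239} + \frac{-55 + 2 \left(-9\right)}{-31 - 9}\right) = 5638 \left(\frac{141}{988 + 239} + \frac{-55 - 18}{-40}\right) = 5638 \left(\frac{141}{1227} - - \frac{73}{40}\right) = 5638 \left(141 \cdot \frac{1}{1227} + \frac{73}{40}\right) = 5638 \left(\frac{47}{409} + \frac{73}{40}\right) = 5638 \cdot \frac{31737}{16360} = \frac{89466603}{8180}$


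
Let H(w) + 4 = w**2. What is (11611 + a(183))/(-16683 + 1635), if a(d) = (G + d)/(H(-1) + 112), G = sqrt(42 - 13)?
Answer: -632891/820116 - sqrt(29)/1640232 ≈ -0.77171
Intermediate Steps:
H(w) = -4 + w**2
G = sqrt(29) ≈ 5.3852
a(d) = d/109 + sqrt(29)/109 (a(d) = (sqrt(29) + d)/((-4 + (-1)**2) + 112) = (d + sqrt(29))/((-4 + 1) + 112) = (d + sqrt(29))/(-3 + 112) = (d + sqrt(29))/109 = (d + sqrt(29))*(1/109) = d/109 + sqrt(29)/109)
(11611 + a(183))/(-16683 + 1635) = (11611 + ((1/109)*183 + sqrt(29)/109))/(-16683 + 1635) = (11611 + (183/109 + sqrt(29)/109))/(-15048) = (1265782/109 + sqrt(29)/109)*(-1/15048) = -632891/820116 - sqrt(29)/1640232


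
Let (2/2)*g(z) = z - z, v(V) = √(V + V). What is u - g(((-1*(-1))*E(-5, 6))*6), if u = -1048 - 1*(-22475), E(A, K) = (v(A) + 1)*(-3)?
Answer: 21427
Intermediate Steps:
v(V) = √2*√V (v(V) = √(2*V) = √2*√V)
E(A, K) = -3 - 3*√2*√A (E(A, K) = (√2*√A + 1)*(-3) = (1 + √2*√A)*(-3) = -3 - 3*√2*√A)
g(z) = 0 (g(z) = z - z = 0)
u = 21427 (u = -1048 + 22475 = 21427)
u - g(((-1*(-1))*E(-5, 6))*6) = 21427 - 1*0 = 21427 + 0 = 21427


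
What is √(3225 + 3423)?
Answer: 2*√1662 ≈ 81.535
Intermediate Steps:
√(3225 + 3423) = √6648 = 2*√1662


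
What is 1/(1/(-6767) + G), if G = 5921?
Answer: 6767/40067406 ≈ 0.00016889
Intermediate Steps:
1/(1/(-6767) + G) = 1/(1/(-6767) + 5921) = 1/(-1/6767 + 5921) = 1/(40067406/6767) = 6767/40067406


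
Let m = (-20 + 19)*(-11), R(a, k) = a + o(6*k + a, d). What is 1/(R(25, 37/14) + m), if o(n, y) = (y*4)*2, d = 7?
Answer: 1/92 ≈ 0.010870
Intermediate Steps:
o(n, y) = 8*y (o(n, y) = (4*y)*2 = 8*y)
R(a, k) = 56 + a (R(a, k) = a + 8*7 = a + 56 = 56 + a)
m = 11 (m = -1*(-11) = 11)
1/(R(25, 37/14) + m) = 1/((56 + 25) + 11) = 1/(81 + 11) = 1/92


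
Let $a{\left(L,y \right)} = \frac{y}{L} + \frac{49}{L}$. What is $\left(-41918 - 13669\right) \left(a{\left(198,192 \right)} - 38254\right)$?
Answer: $\frac{140339590979}{66} \approx 2.1264 \cdot 10^{9}$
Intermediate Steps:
$a{\left(L,y \right)} = \frac{49}{L} + \frac{y}{L}$
$\left(-41918 - 13669\right) \left(a{\left(198,192 \right)} - 38254\right) = \left(-41918 - 13669\right) \left(\frac{49 + 192}{198} - 38254\right) = - 55587 \left(\frac{1}{198} \cdot 241 - 38254\right) = - 55587 \left(\frac{241}{198} - 38254\right) = \left(-55587\right) \left(- \frac{7574051}{198}\right) = \frac{140339590979}{66}$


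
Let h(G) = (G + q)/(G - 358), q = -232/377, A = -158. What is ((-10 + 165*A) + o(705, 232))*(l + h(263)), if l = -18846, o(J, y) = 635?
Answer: 118462866669/247 ≈ 4.7961e+8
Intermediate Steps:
q = -8/13 (q = -232*1/377 = -8/13 ≈ -0.61539)
h(G) = (-8/13 + G)/(-358 + G) (h(G) = (G - 8/13)/(G - 358) = (-8/13 + G)/(-358 + G))
((-10 + 165*A) + o(705, 232))*(l + h(263)) = ((-10 + 165*(-158)) + 635)*(-18846 + (-8/13 + 263)/(-358 + 263)) = ((-10 - 26070) + 635)*(-18846 + (3411/13)/(-95)) = (-26080 + 635)*(-18846 - 1/95*3411/13) = -25445*(-18846 - 3411/1235) = -25445*(-23278221/1235) = 118462866669/247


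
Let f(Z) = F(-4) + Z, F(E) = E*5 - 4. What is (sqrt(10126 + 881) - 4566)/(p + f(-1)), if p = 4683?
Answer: -2283/2329 + 3*sqrt(1223)/4658 ≈ -0.95773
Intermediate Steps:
F(E) = -4 + 5*E (F(E) = 5*E - 4 = -4 + 5*E)
f(Z) = -24 + Z (f(Z) = (-4 + 5*(-4)) + Z = (-4 - 20) + Z = -24 + Z)
(sqrt(10126 + 881) - 4566)/(p + f(-1)) = (sqrt(10126 + 881) - 4566)/(4683 + (-24 - 1)) = (sqrt(11007) - 4566)/(4683 - 25) = (3*sqrt(1223) - 4566)/4658 = (-4566 + 3*sqrt(1223))*(1/4658) = -2283/2329 + 3*sqrt(1223)/4658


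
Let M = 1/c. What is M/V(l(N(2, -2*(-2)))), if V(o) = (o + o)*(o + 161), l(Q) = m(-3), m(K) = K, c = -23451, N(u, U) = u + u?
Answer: 1/22231548 ≈ 4.4981e-8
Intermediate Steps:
N(u, U) = 2*u
l(Q) = -3
V(o) = 2*o*(161 + o) (V(o) = (2*o)*(161 + o) = 2*o*(161 + o))
M = -1/23451 (M = 1/(-23451) = -1/23451 ≈ -4.2642e-5)
M/V(l(N(2, -2*(-2)))) = -(-1/(6*(161 - 3)))/23451 = -1/(23451*(2*(-3)*158)) = -1/23451/(-948) = -1/23451*(-1/948) = 1/22231548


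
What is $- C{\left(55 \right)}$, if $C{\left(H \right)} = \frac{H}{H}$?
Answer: $-1$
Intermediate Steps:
$C{\left(H \right)} = 1$
$- C{\left(55 \right)} = \left(-1\right) 1 = -1$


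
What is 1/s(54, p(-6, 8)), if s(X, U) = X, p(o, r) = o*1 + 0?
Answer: 1/54 ≈ 0.018519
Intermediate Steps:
p(o, r) = o (p(o, r) = o + 0 = o)
1/s(54, p(-6, 8)) = 1/54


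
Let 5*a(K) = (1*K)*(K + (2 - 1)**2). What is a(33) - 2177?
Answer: -9763/5 ≈ -1952.6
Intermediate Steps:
a(K) = K*(1 + K)/5 (a(K) = ((1*K)*(K + (2 - 1)**2))/5 = (K*(K + 1**2))/5 = (K*(K + 1))/5 = (K*(1 + K))/5 = K*(1 + K)/5)
a(33) - 2177 = (1/5)*33*(1 + 33) - 2177 = (1/5)*33*34 - 2177 = 1122/5 - 2177 = -9763/5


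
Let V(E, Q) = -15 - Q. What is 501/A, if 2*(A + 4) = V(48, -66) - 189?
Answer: -501/73 ≈ -6.8630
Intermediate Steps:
A = -73 (A = -4 + ((-15 - 1*(-66)) - 189)/2 = -4 + ((-15 + 66) - 189)/2 = -4 + (51 - 189)/2 = -4 + (½)*(-138) = -4 - 69 = -73)
501/A = 501/(-73) = 501*(-1/73) = -501/73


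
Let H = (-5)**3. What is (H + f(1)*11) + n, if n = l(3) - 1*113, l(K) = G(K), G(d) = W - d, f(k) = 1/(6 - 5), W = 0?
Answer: -230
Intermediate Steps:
f(k) = 1 (f(k) = 1/1 = 1)
G(d) = -d (G(d) = 0 - d = -d)
l(K) = -K
H = -125
n = -116 (n = -1*3 - 1*113 = -3 - 113 = -116)
(H + f(1)*11) + n = (-125 + 1*11) - 116 = (-125 + 11) - 116 = -114 - 116 = -230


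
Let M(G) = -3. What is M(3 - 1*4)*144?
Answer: -432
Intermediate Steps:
M(3 - 1*4)*144 = -3*144 = -432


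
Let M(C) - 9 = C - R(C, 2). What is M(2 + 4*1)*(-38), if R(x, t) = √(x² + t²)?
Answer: -570 + 76*√10 ≈ -329.67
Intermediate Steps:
R(x, t) = √(t² + x²)
M(C) = 9 + C - √(4 + C²) (M(C) = 9 + (C - √(2² + C²)) = 9 + (C - √(4 + C²)) = 9 + C - √(4 + C²))
M(2 + 4*1)*(-38) = (9 + (2 + 4*1) - √(4 + (2 + 4*1)²))*(-38) = (9 + (2 + 4) - √(4 + (2 + 4)²))*(-38) = (9 + 6 - √(4 + 6²))*(-38) = (9 + 6 - √(4 + 36))*(-38) = (9 + 6 - √40)*(-38) = (9 + 6 - 2*√10)*(-38) = (15 - 2*√10)*(-38) = -570 + 76*√10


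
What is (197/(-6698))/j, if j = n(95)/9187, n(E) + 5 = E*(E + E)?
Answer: -9187/613530 ≈ -0.014974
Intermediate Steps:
n(E) = -5 + 2*E**2 (n(E) = -5 + E*(E + E) = -5 + E*(2*E) = -5 + 2*E**2)
j = 18045/9187 (j = (-5 + 2*95**2)/9187 = (-5 + 2*9025)*(1/9187) = (-5 + 18050)*(1/9187) = 18045*(1/9187) = 18045/9187 ≈ 1.9642)
(197/(-6698))/j = (197/(-6698))/(18045/9187) = (197*(-1/6698))*(9187/18045) = -1/34*9187/18045 = -9187/613530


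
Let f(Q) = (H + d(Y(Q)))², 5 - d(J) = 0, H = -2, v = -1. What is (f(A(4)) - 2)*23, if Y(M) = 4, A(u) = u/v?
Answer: 161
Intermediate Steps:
A(u) = -u (A(u) = u/(-1) = u*(-1) = -u)
d(J) = 5 (d(J) = 5 - 1*0 = 5 + 0 = 5)
f(Q) = 9 (f(Q) = (-2 + 5)² = 3² = 9)
(f(A(4)) - 2)*23 = (9 - 2)*23 = 7*23 = 161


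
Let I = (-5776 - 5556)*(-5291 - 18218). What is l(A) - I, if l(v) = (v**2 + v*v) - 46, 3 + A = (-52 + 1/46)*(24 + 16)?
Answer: -136341021344/529 ≈ -2.5773e+8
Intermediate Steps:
A = -47889/23 (A = -3 + (-52 + 1/46)*(24 + 16) = -3 + (-52 + 1/46)*40 = -3 - 2391/46*40 = -3 - 47820/23 = -47889/23 ≈ -2082.1)
l(v) = -46 + 2*v**2 (l(v) = (v**2 + v**2) - 46 = 2*v**2 - 46 = -46 + 2*v**2)
I = 266403988 (I = -11332*(-23509) = 266403988)
l(A) - I = (-46 + 2*(-47889/23)**2) - 1*266403988 = (-46 + 2*(2293356321/529)) - 266403988 = (-46 + 4586712642/529) - 266403988 = 4586688308/529 - 266403988 = -136341021344/529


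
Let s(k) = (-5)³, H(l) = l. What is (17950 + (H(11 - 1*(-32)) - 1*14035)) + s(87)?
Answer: 3833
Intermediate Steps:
s(k) = -125
(17950 + (H(11 - 1*(-32)) - 1*14035)) + s(87) = (17950 + ((11 - 1*(-32)) - 1*14035)) - 125 = (17950 + ((11 + 32) - 14035)) - 125 = (17950 + (43 - 14035)) - 125 = (17950 - 13992) - 125 = 3958 - 125 = 3833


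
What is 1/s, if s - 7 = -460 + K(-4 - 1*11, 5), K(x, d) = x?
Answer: -1/468 ≈ -0.0021368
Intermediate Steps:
s = -468 (s = 7 + (-460 + (-4 - 1*11)) = 7 + (-460 + (-4 - 11)) = 7 + (-460 - 15) = 7 - 475 = -468)
1/s = 1/(-468) = -1/468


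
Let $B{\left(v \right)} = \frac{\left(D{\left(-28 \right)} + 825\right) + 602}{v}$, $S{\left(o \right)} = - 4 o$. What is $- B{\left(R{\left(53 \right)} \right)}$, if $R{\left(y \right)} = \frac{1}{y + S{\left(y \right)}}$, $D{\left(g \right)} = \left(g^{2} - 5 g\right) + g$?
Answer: $369357$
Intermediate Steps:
$D{\left(g \right)} = g^{2} - 4 g$
$R{\left(y \right)} = - \frac{1}{3 y}$ ($R{\left(y \right)} = \frac{1}{y - 4 y} = \frac{1}{\left(-3\right) y} = - \frac{1}{3 y}$)
$B{\left(v \right)} = \frac{2323}{v}$ ($B{\left(v \right)} = \frac{\left(- 28 \left(-4 - 28\right) + 825\right) + 602}{v} = \frac{\left(\left(-28\right) \left(-32\right) + 825\right) + 602}{v} = \frac{\left(896 + 825\right) + 602}{v} = \frac{1721 + 602}{v} = \frac{2323}{v}$)
$- B{\left(R{\left(53 \right)} \right)} = - \frac{2323}{\left(- \frac{1}{3}\right) \frac{1}{53}} = - \frac{2323}{- \frac{1}{159}} = - 2323 \left(-159\right) = \left(-1\right) \left(-369357\right) = 369357$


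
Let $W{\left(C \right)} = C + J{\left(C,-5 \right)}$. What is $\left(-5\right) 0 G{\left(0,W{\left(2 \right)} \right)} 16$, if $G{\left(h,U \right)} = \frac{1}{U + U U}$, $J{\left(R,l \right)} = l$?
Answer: $0$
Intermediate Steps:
$W{\left(C \right)} = -5 + C$ ($W{\left(C \right)} = C - 5 = -5 + C$)
$G{\left(h,U \right)} = \frac{1}{U + U^{2}}$
$\left(-5\right) 0 G{\left(0,W{\left(2 \right)} \right)} 16 = \left(-5\right) 0 \frac{1}{\left(-5 + 2\right) \left(1 + \left(-5 + 2\right)\right)} 16 = 0 \frac{1}{\left(-3\right) \left(1 - 3\right)} 16 = 0 \left(- \frac{1}{3 \left(-2\right)}\right) 16 = 0 \left(\left(- \frac{1}{3}\right) \left(- \frac{1}{2}\right)\right) 16 = 0 \cdot \frac{1}{6} \cdot 16 = 0 \cdot 16 = 0$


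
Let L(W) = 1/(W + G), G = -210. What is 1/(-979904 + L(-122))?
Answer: -332/325328129 ≈ -1.0205e-6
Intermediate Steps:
L(W) = 1/(-210 + W) (L(W) = 1/(W - 210) = 1/(-210 + W))
1/(-979904 + L(-122)) = 1/(-979904 + 1/(-210 - 122)) = 1/(-979904 + 1/(-332)) = 1/(-979904 - 1/332) = 1/(-325328129/332) = -332/325328129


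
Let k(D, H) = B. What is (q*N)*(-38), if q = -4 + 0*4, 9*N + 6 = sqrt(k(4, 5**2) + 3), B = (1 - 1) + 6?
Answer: -152/3 ≈ -50.667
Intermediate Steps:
B = 6 (B = 0 + 6 = 6)
k(D, H) = 6
N = -1/3 (N = -2/3 + sqrt(6 + 3)/9 = -2/3 + sqrt(9)/9 = -2/3 + (1/9)*3 = -2/3 + 1/3 = -1/3 ≈ -0.33333)
q = -4 (q = -4 + 0 = -4)
(q*N)*(-38) = -4*(-1/3)*(-38) = (4/3)*(-38) = -152/3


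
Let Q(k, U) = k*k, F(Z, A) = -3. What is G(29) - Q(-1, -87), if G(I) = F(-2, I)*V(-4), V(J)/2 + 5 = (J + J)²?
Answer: -355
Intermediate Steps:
V(J) = -10 + 8*J² (V(J) = -10 + 2*(J + J)² = -10 + 2*(2*J)² = -10 + 2*(4*J²) = -10 + 8*J²)
G(I) = -354 (G(I) = -3*(-10 + 8*(-4)²) = -3*(-10 + 8*16) = -3*(-10 + 128) = -3*118 = -354)
Q(k, U) = k²
G(29) - Q(-1, -87) = -354 - 1*(-1)² = -354 - 1*1 = -354 - 1 = -355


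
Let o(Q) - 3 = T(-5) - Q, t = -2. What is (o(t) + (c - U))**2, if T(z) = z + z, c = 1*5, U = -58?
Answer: 3364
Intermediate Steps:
c = 5
T(z) = 2*z
o(Q) = -7 - Q (o(Q) = 3 + (2*(-5) - Q) = 3 + (-10 - Q) = -7 - Q)
(o(t) + (c - U))**2 = ((-7 - 1*(-2)) + (5 - 1*(-58)))**2 = ((-7 + 2) + (5 + 58))**2 = (-5 + 63)**2 = 58**2 = 3364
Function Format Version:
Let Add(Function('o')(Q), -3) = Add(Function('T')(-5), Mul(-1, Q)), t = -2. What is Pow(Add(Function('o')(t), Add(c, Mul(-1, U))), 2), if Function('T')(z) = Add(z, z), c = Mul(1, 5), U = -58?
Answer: 3364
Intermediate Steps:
c = 5
Function('T')(z) = Mul(2, z)
Function('o')(Q) = Add(-7, Mul(-1, Q)) (Function('o')(Q) = Add(3, Add(Mul(2, -5), Mul(-1, Q))) = Add(3, Add(-10, Mul(-1, Q))) = Add(-7, Mul(-1, Q)))
Pow(Add(Function('o')(t), Add(c, Mul(-1, U))), 2) = Pow(Add(Add(-7, Mul(-1, -2)), Add(5, Mul(-1, -58))), 2) = Pow(Add(Add(-7, 2), Add(5, 58)), 2) = Pow(Add(-5, 63), 2) = Pow(58, 2) = 3364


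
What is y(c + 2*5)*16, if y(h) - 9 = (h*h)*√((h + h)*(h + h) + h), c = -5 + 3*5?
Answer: 144 + 115200*√5 ≈ 2.5774e+5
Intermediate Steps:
c = 10 (c = -5 + 15 = 10)
y(h) = 9 + h²*√(h + 4*h²) (y(h) = 9 + (h*h)*√((h + h)*(h + h) + h) = 9 + h²*√((2*h)*(2*h) + h) = 9 + h²*√(4*h² + h) = 9 + h²*√(h + 4*h²))
y(c + 2*5)*16 = (9 + (10 + 2*5)²*√((10 + 2*5)*(1 + 4*(10 + 2*5))))*16 = (9 + (10 + 10)²*√((10 + 10)*(1 + 4*(10 + 10))))*16 = (9 + 20²*√(20*(1 + 4*20)))*16 = (9 + 400*√(20*(1 + 80)))*16 = (9 + 400*√(20*81))*16 = (9 + 400*√1620)*16 = (9 + 400*(18*√5))*16 = (9 + 7200*√5)*16 = 144 + 115200*√5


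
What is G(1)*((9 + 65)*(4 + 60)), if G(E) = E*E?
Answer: 4736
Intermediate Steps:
G(E) = E²
G(1)*((9 + 65)*(4 + 60)) = 1²*((9 + 65)*(4 + 60)) = 1*(74*64) = 1*4736 = 4736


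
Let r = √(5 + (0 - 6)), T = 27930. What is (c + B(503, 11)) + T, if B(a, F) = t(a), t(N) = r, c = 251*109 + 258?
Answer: 55547 + I ≈ 55547.0 + 1.0*I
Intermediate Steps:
c = 27617 (c = 27359 + 258 = 27617)
r = I (r = √(5 - 6) = √(-1) = I ≈ 1.0*I)
t(N) = I
B(a, F) = I
(c + B(503, 11)) + T = (27617 + I) + 27930 = 55547 + I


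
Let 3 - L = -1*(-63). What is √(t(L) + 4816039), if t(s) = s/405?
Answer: √390099147/9 ≈ 2194.5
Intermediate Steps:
L = -60 (L = 3 - (-1)*(-63) = 3 - 1*63 = 3 - 63 = -60)
t(s) = s/405 (t(s) = s*(1/405) = s/405)
√(t(L) + 4816039) = √((1/405)*(-60) + 4816039) = √(-4/27 + 4816039) = √(130033049/27) = √390099147/9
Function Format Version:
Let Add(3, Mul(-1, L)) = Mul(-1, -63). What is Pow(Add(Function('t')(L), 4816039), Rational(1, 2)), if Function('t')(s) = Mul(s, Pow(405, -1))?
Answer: Mul(Rational(1, 9), Pow(390099147, Rational(1, 2))) ≈ 2194.5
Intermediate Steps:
L = -60 (L = Add(3, Mul(-1, Mul(-1, -63))) = Add(3, Mul(-1, 63)) = Add(3, -63) = -60)
Function('t')(s) = Mul(Rational(1, 405), s) (Function('t')(s) = Mul(s, Rational(1, 405)) = Mul(Rational(1, 405), s))
Pow(Add(Function('t')(L), 4816039), Rational(1, 2)) = Pow(Add(Mul(Rational(1, 405), -60), 4816039), Rational(1, 2)) = Pow(Add(Rational(-4, 27), 4816039), Rational(1, 2)) = Pow(Rational(130033049, 27), Rational(1, 2)) = Mul(Rational(1, 9), Pow(390099147, Rational(1, 2)))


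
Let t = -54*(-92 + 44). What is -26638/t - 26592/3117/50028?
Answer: -57693417841/5613741936 ≈ -10.277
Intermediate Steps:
t = 2592 (t = -54*(-48) = 2592)
-26638/t - 26592/3117/50028 = -26638/2592 - 26592/3117/50028 = -26638*1/2592 - 26592*1/3117*(1/50028) = -13319/1296 - 8864/1039*1/50028 = -13319/1296 - 2216/12994773 = -57693417841/5613741936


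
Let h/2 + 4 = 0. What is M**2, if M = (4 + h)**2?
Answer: 256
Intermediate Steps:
h = -8 (h = -8 + 2*0 = -8 + 0 = -8)
M = 16 (M = (4 - 8)**2 = (-4)**2 = 16)
M**2 = 16**2 = 256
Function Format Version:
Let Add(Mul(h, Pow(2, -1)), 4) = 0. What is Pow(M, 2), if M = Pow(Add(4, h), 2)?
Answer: 256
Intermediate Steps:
h = -8 (h = Add(-8, Mul(2, 0)) = Add(-8, 0) = -8)
M = 16 (M = Pow(Add(4, -8), 2) = Pow(-4, 2) = 16)
Pow(M, 2) = Pow(16, 2) = 256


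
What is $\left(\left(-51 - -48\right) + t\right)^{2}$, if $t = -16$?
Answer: $361$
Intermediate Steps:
$\left(\left(-51 - -48\right) + t\right)^{2} = \left(\left(-51 - -48\right) - 16\right)^{2} = \left(\left(-51 + 48\right) - 16\right)^{2} = \left(-3 - 16\right)^{2} = \left(-19\right)^{2} = 361$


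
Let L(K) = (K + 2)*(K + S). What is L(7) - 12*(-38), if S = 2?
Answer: 537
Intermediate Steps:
L(K) = (2 + K)² (L(K) = (K + 2)*(K + 2) = (2 + K)*(2 + K) = (2 + K)²)
L(7) - 12*(-38) = (4 + 7² + 4*7) - 12*(-38) = (4 + 49 + 28) + 456 = 81 + 456 = 537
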